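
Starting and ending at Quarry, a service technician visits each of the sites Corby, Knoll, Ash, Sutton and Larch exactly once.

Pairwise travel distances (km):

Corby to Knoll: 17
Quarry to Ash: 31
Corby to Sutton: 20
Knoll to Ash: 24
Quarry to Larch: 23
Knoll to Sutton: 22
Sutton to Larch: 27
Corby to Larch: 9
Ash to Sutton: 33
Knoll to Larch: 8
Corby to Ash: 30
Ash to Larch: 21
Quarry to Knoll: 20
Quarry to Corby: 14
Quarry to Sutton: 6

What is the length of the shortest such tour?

Quarry → Corby → Knoll → Ash → Sutton → Larch → Quarry: 14+17+24+33+27+23 = 138
Quarry → Corby → Knoll → Ash → Larch → Sutton → Quarry: 14+17+24+21+27+6 = 109
Quarry → Corby → Knoll → Sutton → Ash → Larch → Quarry: 14+17+22+33+21+23 = 130
Quarry → Corby → Knoll → Sutton → Larch → Ash → Quarry: 14+17+22+27+21+31 = 132
Quarry → Corby → Knoll → Larch → Ash → Sutton → Quarry: 14+17+8+21+33+6 = 99
Quarry → Corby → Knoll → Larch → Sutton → Ash → Quarry: 14+17+8+27+33+31 = 130
Quarry → Corby → Ash → Knoll → Sutton → Larch → Quarry: 14+30+24+22+27+23 = 140
Quarry → Corby → Ash → Knoll → Larch → Sutton → Quarry: 14+30+24+8+27+6 = 109
Quarry → Corby → Ash → Sutton → Knoll → Larch → Quarry: 14+30+33+22+8+23 = 130
Quarry → Corby → Ash → Sutton → Larch → Knoll → Quarry: 14+30+33+27+8+20 = 132
Quarry → Corby → Ash → Larch → Knoll → Sutton → Quarry: 14+30+21+8+22+6 = 101
Quarry → Corby → Ash → Larch → Sutton → Knoll → Quarry: 14+30+21+27+22+20 = 134
Quarry → Corby → Sutton → Knoll → Ash → Larch → Quarry: 14+20+22+24+21+23 = 124
Quarry → Corby → Sutton → Knoll → Larch → Ash → Quarry: 14+20+22+8+21+31 = 116
… (46 more)
Quarry → Corby → Larch → Knoll → Ash → Sutton → Quarry: 14+9+8+24+33+6 = 94  ← best
The minimum is 94.
One optimal route: Quarry → Corby → Larch → Knoll → Ash → Sutton → Quarry (or its reverse).

Minimum total distance: 94 km.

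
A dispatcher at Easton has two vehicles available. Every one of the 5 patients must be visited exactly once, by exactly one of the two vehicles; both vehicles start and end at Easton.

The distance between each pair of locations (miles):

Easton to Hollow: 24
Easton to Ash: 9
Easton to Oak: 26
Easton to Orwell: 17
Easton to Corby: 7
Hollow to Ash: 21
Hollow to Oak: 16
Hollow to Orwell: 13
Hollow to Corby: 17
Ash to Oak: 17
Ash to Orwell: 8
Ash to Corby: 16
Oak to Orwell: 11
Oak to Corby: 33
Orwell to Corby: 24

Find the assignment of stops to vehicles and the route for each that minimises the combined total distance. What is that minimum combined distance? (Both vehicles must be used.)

There are 2^4 − 1 = 15 ways to divide the 5 stops into two non-empty groups. For each, the best each vehicle can do is its own shortest tour through its group:
  {Hollow} + {Ash, Oak, Orwell, Corby}: 48 + 68 = 116
  {Ash} + {Hollow, Oak, Orwell, Corby}: 18 + 68 = 86
  {Hollow, Ash} + {Oak, Orwell, Corby}: 54 + 68 = 122
  {Oak} + {Hollow, Ash, Orwell, Corby}: 52 + 54 = 106
  {Hollow, Oak} + {Ash, Orwell, Corby}: 66 + 48 = 114
  {Ash, Oak} + {Hollow, Orwell, Corby}: 52 + 54 = 106
  … (15 splits in total)
  {Hollow, Ash, Oak, Orwell} + {Corby}: 68 + 14 = 82  ← best
Best: vehicle 1 Easton → Hollow → Oak → Orwell → Ash → Easton = 68; vehicle 2 Easton → Corby → Easton = 14; combined 82.

82 miles — the smallest possible combined total.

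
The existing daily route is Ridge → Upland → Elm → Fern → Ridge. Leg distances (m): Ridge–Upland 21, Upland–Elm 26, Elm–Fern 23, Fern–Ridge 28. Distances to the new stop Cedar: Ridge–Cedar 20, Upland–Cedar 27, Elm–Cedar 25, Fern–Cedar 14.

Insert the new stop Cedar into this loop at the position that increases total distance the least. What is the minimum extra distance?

Adding 6 m by placing Cedar on the Fern–Ridge leg.

Insertion cost between consecutive stops i–j is d(i,Cedar) + d(Cedar,j) − d(i,j):
  between Ridge and Upland: 20 + 27 − 21 = 26
  between Upland and Elm: 27 + 25 − 26 = 26
  between Elm and Fern: 25 + 14 − 23 = 16
  between Fern and Ridge: 14 + 20 − 28 = 6
Cheapest insertion is between Fern and Ridge, adding 6.
New total = 98 + 6 = 104.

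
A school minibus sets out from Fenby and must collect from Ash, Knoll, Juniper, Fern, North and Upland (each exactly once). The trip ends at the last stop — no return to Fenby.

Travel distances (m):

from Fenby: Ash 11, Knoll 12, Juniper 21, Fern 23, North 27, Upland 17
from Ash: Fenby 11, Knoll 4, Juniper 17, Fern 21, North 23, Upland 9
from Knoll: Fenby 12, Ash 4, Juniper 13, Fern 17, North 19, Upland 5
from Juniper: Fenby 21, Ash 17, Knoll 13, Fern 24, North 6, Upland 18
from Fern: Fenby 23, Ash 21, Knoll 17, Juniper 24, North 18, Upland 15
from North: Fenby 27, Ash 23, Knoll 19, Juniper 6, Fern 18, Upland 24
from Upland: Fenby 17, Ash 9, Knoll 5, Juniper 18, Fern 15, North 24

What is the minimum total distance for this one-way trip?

Shortest open route: 59 m.

There are 6! = 720 possible orderings.
Fenby - Ash - Knoll - Juniper - Fern - North - Upland: 11+4+13+24+18+24 = 94
Fenby - Ash - Knoll - Juniper - Fern - Upland - North: 11+4+13+24+15+24 = 91
Fenby - Ash - Knoll - Juniper - North - Fern - Upland: 11+4+13+6+18+15 = 67
Fenby - Ash - Knoll - Juniper - North - Upland - Fern: 11+4+13+6+24+15 = 73
Fenby - Ash - Knoll - Juniper - Upland - Fern - North: 11+4+13+18+15+18 = 79
Fenby - Ash - Knoll - Juniper - Upland - North - Fern: 11+4+13+18+24+18 = 88
Fenby - Ash - Knoll - Fern - Juniper - North - Upland: 11+4+17+24+6+24 = 86
Fenby - Ash - Knoll - Fern - Juniper - Upland - North: 11+4+17+24+18+24 = 98
… (712 more)
Fenby - Ash - Knoll - Upland - Fern - North - Juniper: 11+4+5+15+18+6 = 59  ← best
The minimum is 59.
One shortest path: Fenby → Ash → Knoll → Upland → Fern → North → Juniper.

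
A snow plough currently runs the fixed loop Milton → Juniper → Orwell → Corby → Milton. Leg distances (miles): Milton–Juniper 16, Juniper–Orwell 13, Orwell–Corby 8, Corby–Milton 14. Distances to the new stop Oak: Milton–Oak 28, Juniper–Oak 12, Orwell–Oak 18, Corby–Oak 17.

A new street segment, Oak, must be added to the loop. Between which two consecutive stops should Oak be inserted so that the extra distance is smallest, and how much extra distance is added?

Insertion cost between consecutive stops i–j is d(i,Oak) + d(Oak,j) − d(i,j):
  between Milton and Juniper: 28 + 12 − 16 = 24
  between Juniper and Orwell: 12 + 18 − 13 = 17
  between Orwell and Corby: 18 + 17 − 8 = 27
  between Corby and Milton: 17 + 28 − 14 = 31
Cheapest insertion is between Juniper and Orwell, adding 17.
New total = 51 + 17 = 68.

Adding 17 miles by placing Oak on the Juniper–Orwell leg.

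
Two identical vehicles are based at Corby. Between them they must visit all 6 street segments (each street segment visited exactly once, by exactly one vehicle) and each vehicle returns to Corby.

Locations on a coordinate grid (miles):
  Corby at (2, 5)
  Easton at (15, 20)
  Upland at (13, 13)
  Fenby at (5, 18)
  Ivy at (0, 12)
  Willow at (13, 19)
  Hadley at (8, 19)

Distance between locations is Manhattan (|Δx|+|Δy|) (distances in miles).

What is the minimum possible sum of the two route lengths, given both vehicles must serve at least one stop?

74 miles — the smallest possible combined total.

Check every non-empty split of the stops between the two vehicles; for each half take its own optimal tour:
  {Easton} + {Upland, Fenby, Ivy, Willow, Hadley}: 56 + 54 = 110
  {Upland} + {Easton, Fenby, Ivy, Willow, Hadley}: 38 + 60 = 98
  {Easton, Upland} + {Fenby, Ivy, Willow, Hadley}: 56 + 54 = 110
  {Fenby} + {Easton, Upland, Ivy, Willow, Hadley}: 32 + 60 = 92
  {Easton, Fenby} + {Upland, Ivy, Willow, Hadley}: 56 + 54 = 110
  {Upland, Fenby} + {Easton, Ivy, Willow, Hadley}: 48 + 60 = 108
  … (31 splits in total)
  {Ivy} + {Easton, Upland, Fenby, Willow, Hadley}: 18 + 56 = 74  ← best
Best: vehicle 1 Corby → Ivy → Corby = 18; vehicle 2 Corby → Upland → Easton → Willow → Hadley → Fenby → Corby = 56; combined 74.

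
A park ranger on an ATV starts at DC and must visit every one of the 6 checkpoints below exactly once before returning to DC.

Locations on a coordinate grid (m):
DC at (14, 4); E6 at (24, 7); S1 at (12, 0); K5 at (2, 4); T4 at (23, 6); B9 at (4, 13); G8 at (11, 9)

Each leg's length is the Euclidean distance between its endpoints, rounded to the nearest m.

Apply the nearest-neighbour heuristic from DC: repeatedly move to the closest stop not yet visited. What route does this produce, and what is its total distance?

At DC the remaining stops are S1 4, G8 6, T4 9, E6 10, K5 12, B9 13; go to S1.
At S1 the remaining stops are G8 9, K5 11, T4 13, E6 14, B9 15; go to G8.
At G8 the remaining stops are B9 8, K5 10, T4 12, E6 13; go to B9.
At B9 the remaining stops are K5 9, T4 20, E6 21; go to K5.
At K5 the remaining stops are T4 21, E6 22; go to T4.
At T4 the remaining stops are E6 1; go to E6.
Return E6→DC: 10.
Total = 4 + 9 + 8 + 9 + 21 + 1 + 10 = 62.

Total distance 62 m via the nearest-neighbour route DC → S1 → G8 → B9 → K5 → T4 → E6 → DC.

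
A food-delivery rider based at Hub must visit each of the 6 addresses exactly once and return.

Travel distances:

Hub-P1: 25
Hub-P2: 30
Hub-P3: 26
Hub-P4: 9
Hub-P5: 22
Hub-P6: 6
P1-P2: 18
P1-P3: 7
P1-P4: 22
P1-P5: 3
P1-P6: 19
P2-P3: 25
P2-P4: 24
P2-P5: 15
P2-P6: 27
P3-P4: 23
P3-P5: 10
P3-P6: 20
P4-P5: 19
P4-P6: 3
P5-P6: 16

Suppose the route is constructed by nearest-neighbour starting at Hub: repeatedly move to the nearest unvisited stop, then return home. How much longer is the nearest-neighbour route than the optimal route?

The nearest-neighbour route is 9 longer than optimal.

Hub: P6=6, P4=9, P5=22, P1=25, P3=26, P2=30 ⇒ P6
P6: P4=3, P5=16, P1=19, P3=20, P2=27 ⇒ P4
P4: P5=19, P1=22, P3=23, P2=24 ⇒ P5
P5: P1=3, P3=10, P2=15 ⇒ P1
P1: P3=7, P2=18 ⇒ P3
P3: P2=25 ⇒ P2
NN route Hub → P6 → P4 → P5 → P1 → P3 → P2 → Hub costs 93.
Optimal: Hub → P3 → P1 → P5 → P2 → P4 → P6 → Hub costs 84 (by enumerating all 360 distinct tours).
Excess = 93 − 84 = 9.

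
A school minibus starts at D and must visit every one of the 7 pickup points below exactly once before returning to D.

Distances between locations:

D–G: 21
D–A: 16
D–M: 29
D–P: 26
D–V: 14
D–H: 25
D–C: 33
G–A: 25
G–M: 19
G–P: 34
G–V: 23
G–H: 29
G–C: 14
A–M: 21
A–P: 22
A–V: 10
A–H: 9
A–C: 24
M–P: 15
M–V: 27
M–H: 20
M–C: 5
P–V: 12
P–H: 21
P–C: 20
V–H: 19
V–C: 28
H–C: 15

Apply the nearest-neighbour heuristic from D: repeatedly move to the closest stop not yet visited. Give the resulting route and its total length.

At D the remaining stops are V 14, A 16, G 21, H 25, P 26, M 29, C 33; go to V.
At V the remaining stops are A 10, P 12, H 19, G 23, M 27, C 28; go to A.
At A the remaining stops are H 9, M 21, P 22, C 24, G 25; go to H.
At H the remaining stops are C 15, M 20, P 21, G 29; go to C.
At C the remaining stops are M 5, G 14, P 20; go to M.
At M the remaining stops are P 15, G 19; go to P.
At P the remaining stops are G 34; go to G.
Return G→D: 21.
Total = 14 + 10 + 9 + 15 + 5 + 15 + 34 + 21 = 123.

123 along D → V → A → H → C → M → P → G → D.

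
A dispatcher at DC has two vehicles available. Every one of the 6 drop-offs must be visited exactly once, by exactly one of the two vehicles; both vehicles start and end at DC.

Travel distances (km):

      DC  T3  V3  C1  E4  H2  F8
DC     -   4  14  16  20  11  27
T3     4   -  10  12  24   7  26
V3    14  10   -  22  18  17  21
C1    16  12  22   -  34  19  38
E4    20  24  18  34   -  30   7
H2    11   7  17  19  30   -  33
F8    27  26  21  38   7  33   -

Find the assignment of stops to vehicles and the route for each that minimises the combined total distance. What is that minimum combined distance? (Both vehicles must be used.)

Minimum combined distance: 108 km.

Try each way of splitting the stops between the two vehicles (each non-empty) and, for each split, find the best tour for each vehicle:
  {T3} + {V3, C1, E4, H2, F8}: 8 + 100 = 108
  {V3} + {T3, C1, E4, H2, F8}: 28 + 95 = 123
  {T3, V3} + {C1, E4, H2, F8}: 28 + 95 = 123
  {C1} + {T3, V3, E4, H2, F8}: 32 + 76 = 108
  {T3, C1} + {V3, E4, H2, F8}: 32 + 76 = 108
  {V3, C1} + {T3, E4, H2, F8}: 52 + 71 = 123
  … (31 splits in total)
Best: vehicle 1 DC → T3 → DC = 8; vehicle 2 DC → C1 → H2 → V3 → F8 → E4 → DC = 100; combined 108.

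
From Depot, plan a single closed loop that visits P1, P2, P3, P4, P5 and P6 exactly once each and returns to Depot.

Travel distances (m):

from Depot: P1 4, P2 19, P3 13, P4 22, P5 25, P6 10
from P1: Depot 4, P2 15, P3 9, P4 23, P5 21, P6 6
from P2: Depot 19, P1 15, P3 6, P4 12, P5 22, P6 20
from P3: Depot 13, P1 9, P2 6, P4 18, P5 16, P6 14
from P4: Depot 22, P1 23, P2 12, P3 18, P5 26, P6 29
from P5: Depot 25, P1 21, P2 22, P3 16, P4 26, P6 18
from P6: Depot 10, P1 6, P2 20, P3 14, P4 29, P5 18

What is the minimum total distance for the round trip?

Minimum total distance: 84 m.

With 6 stops there are 6!/2 = 360 distinct round trips (a route and its reverse cost the same).
Depot - P1 - P2 - P3 - P4 - P5 - P6 - Depot: 4+15+6+18+26+18+10 = 97
Depot - P1 - P2 - P3 - P4 - P6 - P5 - Depot: 4+15+6+18+29+18+25 = 115
Depot - P1 - P2 - P3 - P5 - P4 - P6 - Depot: 4+15+6+16+26+29+10 = 106
Depot - P1 - P2 - P3 - P5 - P6 - P4 - Depot: 4+15+6+16+18+29+22 = 110
Depot - P1 - P2 - P3 - P6 - P4 - P5 - Depot: 4+15+6+14+29+26+25 = 119
Depot - P1 - P2 - P3 - P6 - P5 - P4 - Depot: 4+15+6+14+18+26+22 = 105
Depot - P1 - P2 - P4 - P3 - P5 - P6 - Depot: 4+15+12+18+16+18+10 = 93
Depot - P1 - P2 - P4 - P3 - P6 - P5 - Depot: 4+15+12+18+14+18+25 = 106
… (352 more)
Depot - P1 - P6 - P5 - P3 - P2 - P4 - Depot: 4+6+18+16+6+12+22 = 84  ← best
The minimum is 84.
One optimal route: Depot → P1 → P6 → P5 → P3 → P2 → P4 → Depot (or its reverse).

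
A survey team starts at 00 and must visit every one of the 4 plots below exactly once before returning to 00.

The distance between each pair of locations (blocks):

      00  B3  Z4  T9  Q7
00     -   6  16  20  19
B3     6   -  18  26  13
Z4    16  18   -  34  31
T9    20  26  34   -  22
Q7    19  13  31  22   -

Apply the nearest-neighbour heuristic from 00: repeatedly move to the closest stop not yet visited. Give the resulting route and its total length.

00 → [B3:6 / Z4:16 / Q7:19 / T9:20] → B3 (6)
B3 → [Q7:13 / Z4:18 / T9:26] → Q7 (13)
Q7 → [T9:22 / Z4:31] → T9 (22)
T9 → [Z4:34] → Z4 (34)
Return Z4→00: 16.
Total = 6 + 13 + 22 + 34 + 16 = 91.

Total distance 91 blocks via the nearest-neighbour route 00 → B3 → Q7 → T9 → Z4 → 00.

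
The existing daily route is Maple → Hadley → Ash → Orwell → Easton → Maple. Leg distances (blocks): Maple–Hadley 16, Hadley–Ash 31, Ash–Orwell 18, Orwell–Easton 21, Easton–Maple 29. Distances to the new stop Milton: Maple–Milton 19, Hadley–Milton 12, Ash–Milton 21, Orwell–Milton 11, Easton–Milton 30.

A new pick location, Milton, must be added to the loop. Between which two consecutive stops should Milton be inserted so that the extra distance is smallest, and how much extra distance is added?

Insertion cost between consecutive stops i–j is d(i,Milton) + d(Milton,j) − d(i,j):
  between Maple and Hadley: 19 + 12 − 16 = 15
  between Hadley and Ash: 12 + 21 − 31 = 2
  between Ash and Orwell: 21 + 11 − 18 = 14
  between Orwell and Easton: 11 + 30 − 21 = 20
  between Easton and Maple: 30 + 19 − 29 = 20
Cheapest insertion is between Hadley and Ash, adding 2.
New total = 115 + 2 = 117.

Adding 2 blocks by placing Milton on the Hadley–Ash leg.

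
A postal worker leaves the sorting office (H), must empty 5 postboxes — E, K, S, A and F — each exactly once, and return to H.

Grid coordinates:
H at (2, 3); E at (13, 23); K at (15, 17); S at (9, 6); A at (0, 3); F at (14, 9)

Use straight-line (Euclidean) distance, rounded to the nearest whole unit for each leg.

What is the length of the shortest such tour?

54 — the shortest possible round trip.

With 5 stops there are 5!/2 = 60 distinct round trips (a route and its reverse cost the same).
H - E - K - S - A - F - H: 23+6+13+9+15+13 = 79
H - E - K - S - F - A - H: 23+6+13+6+15+2 = 65
H - E - K - A - S - F - H: 23+6+21+9+6+13 = 78
H - E - K - A - F - S - H: 23+6+21+15+6+8 = 79
H - E - K - F - S - A - H: 23+6+8+6+9+2 = 54
H - E - K - F - A - S - H: 23+6+8+15+9+8 = 69
H - E - S - K - A - F - H: 23+17+13+21+15+13 = 102
H - E - S - K - F - A - H: 23+17+13+8+15+2 = 78
H - E - S - A - K - F - H: 23+17+9+21+8+13 = 91
H - E - S - A - F - K - H: 23+17+9+15+8+19 = 91
H - E - S - F - K - A - H: 23+17+6+8+21+2 = 77
H - E - S - F - A - K - H: 23+17+6+15+21+19 = 101
H - E - A - K - S - F - H: 23+24+21+13+6+13 = 100
H - E - A - K - F - S - H: 23+24+21+8+6+8 = 90
… (46 more)
The minimum is 54.
One optimal route: H → E → K → F → S → A → H (or its reverse).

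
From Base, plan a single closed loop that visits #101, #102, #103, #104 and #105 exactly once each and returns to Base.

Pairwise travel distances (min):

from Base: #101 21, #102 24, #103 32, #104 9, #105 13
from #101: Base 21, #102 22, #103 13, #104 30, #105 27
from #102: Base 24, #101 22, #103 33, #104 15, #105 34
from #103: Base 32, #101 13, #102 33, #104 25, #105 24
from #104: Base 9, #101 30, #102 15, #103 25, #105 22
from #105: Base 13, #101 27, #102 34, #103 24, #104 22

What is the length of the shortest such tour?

There are 60 distinct closed tours to check (reversals are equivalent).
Base - #101 - #102 - #103 - #104 - #105 - Base: 21+22+33+25+22+13 = 136
Base - #101 - #102 - #103 - #105 - #104 - Base: 21+22+33+24+22+9 = 131
Base - #101 - #102 - #104 - #103 - #105 - Base: 21+22+15+25+24+13 = 120
Base - #101 - #102 - #104 - #105 - #103 - Base: 21+22+15+22+24+32 = 136
Base - #101 - #102 - #105 - #103 - #104 - Base: 21+22+34+24+25+9 = 135
Base - #101 - #102 - #105 - #104 - #103 - Base: 21+22+34+22+25+32 = 156
Base - #101 - #103 - #102 - #104 - #105 - Base: 21+13+33+15+22+13 = 117
Base - #101 - #103 - #102 - #105 - #104 - Base: 21+13+33+34+22+9 = 132
Base - #101 - #103 - #104 - #102 - #105 - Base: 21+13+25+15+34+13 = 121
Base - #101 - #103 - #104 - #105 - #102 - Base: 21+13+25+22+34+24 = 139
Base - #101 - #103 - #105 - #102 - #104 - Base: 21+13+24+34+15+9 = 116
Base - #101 - #103 - #105 - #104 - #102 - Base: 21+13+24+22+15+24 = 119
Base - #101 - #104 - #102 - #103 - #105 - Base: 21+30+15+33+24+13 = 136
Base - #101 - #104 - #102 - #105 - #103 - Base: 21+30+15+34+24+32 = 156
… (46 more)
Base - #104 - #102 - #101 - #103 - #105 - Base: 9+15+22+13+24+13 = 96  ← best
The minimum is 96.
One optimal route: Base → #104 → #102 → #101 → #103 → #105 → Base (or its reverse).

Shortest round trip = 96 min.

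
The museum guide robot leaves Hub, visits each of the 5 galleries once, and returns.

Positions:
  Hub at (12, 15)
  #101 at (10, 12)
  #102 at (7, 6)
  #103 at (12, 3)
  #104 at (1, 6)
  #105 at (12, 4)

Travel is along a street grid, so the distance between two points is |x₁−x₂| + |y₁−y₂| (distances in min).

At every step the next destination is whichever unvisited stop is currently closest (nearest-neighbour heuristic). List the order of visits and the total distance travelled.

Hub → [#101:5 / #105:11 / #103:12 / #102:14 / #104:20] → #101 (5)
#101 → [#102:9 / #105:10 / #103:11 / #104:15] → #102 (9)
#102 → [#104:6 / #105:7 / #103:8] → #104 (6)
#104 → [#105:13 / #103:14] → #105 (13)
#105 → [#103:1] → #103 (1)
Return #103→Hub: 12.
Total = 5 + 9 + 6 + 13 + 1 + 12 = 46.

46 min along Hub → #101 → #102 → #104 → #105 → #103 → Hub.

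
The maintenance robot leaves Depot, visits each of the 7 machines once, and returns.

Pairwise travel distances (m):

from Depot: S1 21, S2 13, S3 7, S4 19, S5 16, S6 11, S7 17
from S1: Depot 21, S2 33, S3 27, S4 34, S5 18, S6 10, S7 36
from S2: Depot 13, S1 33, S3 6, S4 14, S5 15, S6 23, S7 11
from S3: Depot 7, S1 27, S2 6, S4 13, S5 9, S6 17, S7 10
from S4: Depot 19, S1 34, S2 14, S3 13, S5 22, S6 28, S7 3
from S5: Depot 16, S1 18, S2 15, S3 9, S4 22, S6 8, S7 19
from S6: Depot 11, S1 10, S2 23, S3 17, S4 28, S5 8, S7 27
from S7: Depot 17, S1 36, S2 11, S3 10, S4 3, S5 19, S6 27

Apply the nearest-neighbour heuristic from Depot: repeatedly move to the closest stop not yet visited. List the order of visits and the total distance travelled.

Depot → [S3:7 / S6:11 / S2:13 / S5:16 / S7:17 / S4:19 / S1:21] → S3 (7)
S3 → [S2:6 / S5:9 / S7:10 / S4:13 / S6:17 / S1:27] → S2 (6)
S2 → [S7:11 / S4:14 / S5:15 / S6:23 / S1:33] → S7 (11)
S7 → [S4:3 / S5:19 / S6:27 / S1:36] → S4 (3)
S4 → [S5:22 / S6:28 / S1:34] → S5 (22)
S5 → [S6:8 / S1:18] → S6 (8)
S6 → [S1:10] → S1 (10)
Return S1→Depot: 21.
Total = 7 + 6 + 11 + 3 + 22 + 8 + 10 + 21 = 88.

Nearest-neighbour total = 88 m; route Depot → S3 → S2 → S7 → S4 → S5 → S6 → S1 → Depot.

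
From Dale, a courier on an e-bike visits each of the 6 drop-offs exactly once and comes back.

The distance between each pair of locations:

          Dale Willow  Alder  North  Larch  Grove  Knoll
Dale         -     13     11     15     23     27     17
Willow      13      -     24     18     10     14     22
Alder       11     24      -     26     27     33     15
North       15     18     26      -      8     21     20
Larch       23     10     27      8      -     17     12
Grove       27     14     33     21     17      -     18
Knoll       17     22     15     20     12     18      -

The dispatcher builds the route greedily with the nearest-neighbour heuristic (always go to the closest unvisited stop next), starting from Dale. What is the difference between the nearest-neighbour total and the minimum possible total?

14 longer than the optimal tour.

From Dale: Alder=11, Willow=13, North=15, Knoll=17, Larch=23, Grove=27 → choose Alder (11).
From Alder: Knoll=15, Willow=24, North=26, Larch=27, Grove=33 → choose Knoll (15).
From Knoll: Larch=12, Grove=18, North=20, Willow=22 → choose Larch (12).
From Larch: North=8, Willow=10, Grove=17 → choose North (8).
From North: Willow=18, Grove=21 → choose Willow (18).
From Willow: Grove=14 → choose Grove (14).
NN route Dale → Alder → Knoll → Larch → North → Willow → Grove → Dale costs 105.
Optimal: Dale → Alder → Knoll → Grove → Willow → Larch → North → Dale costs 91 (by enumerating all 360 distinct tours).
Excess = 105 − 91 = 14.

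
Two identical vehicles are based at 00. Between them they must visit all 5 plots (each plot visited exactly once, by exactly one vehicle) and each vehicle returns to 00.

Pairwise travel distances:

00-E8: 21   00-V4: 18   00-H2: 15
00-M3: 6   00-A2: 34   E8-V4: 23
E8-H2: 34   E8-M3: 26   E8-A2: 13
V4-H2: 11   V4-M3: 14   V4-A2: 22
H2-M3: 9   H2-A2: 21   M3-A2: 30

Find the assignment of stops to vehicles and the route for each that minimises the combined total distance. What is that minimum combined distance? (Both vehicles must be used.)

Try each way of splitting the stops between the two vehicles (each non-empty) and, for each split, find the best tour for each vehicle:
  {E8} + {V4, H2, M3, A2}: 42 + 76 = 118
  {V4} + {E8, H2, M3, A2}: 36 + 70 = 106
  {E8, V4} + {H2, M3, A2}: 62 + 70 = 132
  {H2} + {E8, V4, M3, A2}: 30 + 76 = 106
  {E8, H2} + {V4, M3, A2}: 70 + 76 = 146
  {V4, H2} + {E8, M3, A2}: 44 + 70 = 114
  … (15 splits in total)
  {M3} + {E8, V4, H2, A2}: 12 + 82 = 94  ← best
Best: vehicle 1 00 → M3 → 00 = 12; vehicle 2 00 → E8 → A2 → V4 → H2 → 00 = 82; combined 94.

Minimum combined distance: 94.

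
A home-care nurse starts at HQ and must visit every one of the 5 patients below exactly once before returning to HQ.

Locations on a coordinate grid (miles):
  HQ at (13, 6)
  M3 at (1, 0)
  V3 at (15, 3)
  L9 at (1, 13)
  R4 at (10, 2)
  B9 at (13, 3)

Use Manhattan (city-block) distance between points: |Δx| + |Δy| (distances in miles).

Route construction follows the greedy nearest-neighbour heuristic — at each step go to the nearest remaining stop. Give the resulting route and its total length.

Total distance 54 miles via the nearest-neighbour route HQ → B9 → V3 → R4 → M3 → L9 → HQ.

At HQ the remaining stops are B9 3, V3 5, R4 7, M3 18, L9 19; go to B9.
At B9 the remaining stops are V3 2, R4 4, M3 15, L9 22; go to V3.
At V3 the remaining stops are R4 6, M3 17, L9 24; go to R4.
At R4 the remaining stops are M3 11, L9 20; go to M3.
At M3 the remaining stops are L9 13; go to L9.
Return L9→HQ: 19.
Total = 3 + 2 + 6 + 11 + 13 + 19 = 54.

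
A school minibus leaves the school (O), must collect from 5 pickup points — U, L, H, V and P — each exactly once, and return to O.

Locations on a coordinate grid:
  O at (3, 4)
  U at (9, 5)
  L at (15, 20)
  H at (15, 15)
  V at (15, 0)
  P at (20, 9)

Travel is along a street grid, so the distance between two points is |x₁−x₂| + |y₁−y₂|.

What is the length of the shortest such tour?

O-U-L-H-V-P-O: 7+21+5+15+14+22 = 84
O-U-L-H-P-V-O: 7+21+5+11+14+16 = 74
O-U-L-V-H-P-O: 7+21+20+15+11+22 = 96
O-U-L-V-P-H-O: 7+21+20+14+11+23 = 96
O-U-L-P-H-V-O: 7+21+16+11+15+16 = 86
O-U-L-P-V-H-O: 7+21+16+14+15+23 = 96
O-U-H-L-V-P-O: 7+16+5+20+14+22 = 84
O-U-H-L-P-V-O: 7+16+5+16+14+16 = 74
O-U-H-V-L-P-O: 7+16+15+20+16+22 = 96
O-U-H-V-P-L-O: 7+16+15+14+16+28 = 96
O-U-H-P-L-V-O: 7+16+11+16+20+16 = 86
O-U-H-P-V-L-O: 7+16+11+14+20+28 = 96
O-U-V-L-H-P-O: 7+11+20+5+11+22 = 76
O-U-V-L-P-H-O: 7+11+20+16+11+23 = 88
… (46 more)
The minimum is 74.
One optimal route: O → U → L → H → P → V → O (or its reverse).

Minimum total distance: 74.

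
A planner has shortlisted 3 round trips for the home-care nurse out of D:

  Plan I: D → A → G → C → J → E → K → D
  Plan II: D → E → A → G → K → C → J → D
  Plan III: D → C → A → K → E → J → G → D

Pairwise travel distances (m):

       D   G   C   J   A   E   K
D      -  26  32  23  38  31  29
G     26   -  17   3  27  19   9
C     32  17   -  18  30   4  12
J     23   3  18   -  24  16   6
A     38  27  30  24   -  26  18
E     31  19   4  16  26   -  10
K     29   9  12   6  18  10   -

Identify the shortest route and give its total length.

135 m — Plan III is the shortest.

Plan I: 38 + 27 + 17 + 18 + 16 + 10 + 29 = 155
Plan II: 31 + 26 + 27 + 9 + 12 + 18 + 23 = 146
Plan III: 32 + 30 + 18 + 10 + 16 + 3 + 26 = 135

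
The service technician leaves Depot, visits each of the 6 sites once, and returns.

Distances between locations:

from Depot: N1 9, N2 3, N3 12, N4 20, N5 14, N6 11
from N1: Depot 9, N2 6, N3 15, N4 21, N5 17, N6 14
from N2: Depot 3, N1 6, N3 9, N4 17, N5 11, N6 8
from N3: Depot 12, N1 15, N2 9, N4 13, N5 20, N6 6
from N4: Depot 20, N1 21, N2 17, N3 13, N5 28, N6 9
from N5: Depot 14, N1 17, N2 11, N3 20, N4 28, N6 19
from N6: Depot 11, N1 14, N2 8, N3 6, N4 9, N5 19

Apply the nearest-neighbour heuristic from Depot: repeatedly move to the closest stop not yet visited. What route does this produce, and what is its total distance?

Depot → [N2:3 / N1:9 / N6:11 / N3:12 / N5:14 / N4:20] → N2 (3)
N2 → [N1:6 / N6:8 / N3:9 / N5:11 / N4:17] → N1 (6)
N1 → [N6:14 / N3:15 / N5:17 / N4:21] → N6 (14)
N6 → [N3:6 / N4:9 / N5:19] → N3 (6)
N3 → [N4:13 / N5:20] → N4 (13)
N4 → [N5:28] → N5 (28)
Return N5→Depot: 14.
Total = 3 + 6 + 14 + 6 + 13 + 28 + 14 = 84.

84 along Depot → N2 → N1 → N6 → N3 → N4 → N5 → Depot.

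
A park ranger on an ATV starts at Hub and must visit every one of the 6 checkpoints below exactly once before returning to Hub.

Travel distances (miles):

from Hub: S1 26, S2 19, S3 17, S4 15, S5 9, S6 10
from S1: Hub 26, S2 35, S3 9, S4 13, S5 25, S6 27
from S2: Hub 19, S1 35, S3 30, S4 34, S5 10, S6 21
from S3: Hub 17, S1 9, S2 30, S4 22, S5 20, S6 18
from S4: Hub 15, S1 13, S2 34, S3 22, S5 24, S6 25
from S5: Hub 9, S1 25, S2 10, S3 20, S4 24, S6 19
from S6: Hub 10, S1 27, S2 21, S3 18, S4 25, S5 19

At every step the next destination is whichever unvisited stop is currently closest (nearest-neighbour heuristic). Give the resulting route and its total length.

At Hub the remaining stops are S5 9, S6 10, S4 15, S3 17, S2 19, S1 26; go to S5.
At S5 the remaining stops are S2 10, S6 19, S3 20, S4 24, S1 25; go to S2.
At S2 the remaining stops are S6 21, S3 30, S4 34, S1 35; go to S6.
At S6 the remaining stops are S3 18, S4 25, S1 27; go to S3.
At S3 the remaining stops are S1 9, S4 22; go to S1.
At S1 the remaining stops are S4 13; go to S4.
Return S4→Hub: 15.
Total = 9 + 10 + 21 + 18 + 9 + 13 + 15 = 95.

95 miles along Hub → S5 → S2 → S6 → S3 → S1 → S4 → Hub.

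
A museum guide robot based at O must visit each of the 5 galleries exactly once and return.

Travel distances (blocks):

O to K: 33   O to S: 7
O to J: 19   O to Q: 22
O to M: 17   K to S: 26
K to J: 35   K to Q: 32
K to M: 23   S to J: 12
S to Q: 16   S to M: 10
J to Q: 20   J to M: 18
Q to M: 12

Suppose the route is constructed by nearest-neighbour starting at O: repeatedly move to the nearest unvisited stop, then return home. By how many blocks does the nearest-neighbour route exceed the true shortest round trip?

10 blocks longer than the optimal tour.

From O: S=7, M=17, J=19, Q=22, K=33 → choose S (7).
From S: M=10, J=12, Q=16, K=26 → choose M (10).
From M: Q=12, J=18, K=23 → choose Q (12).
From Q: J=20, K=32 → choose J (20).
From J: K=35 → choose K (35).
NN route O → S → M → Q → J → K → O costs 117.
Optimal: O → K → M → Q → J → S → O costs 107 (by enumerating all 60 distinct tours).
Excess = 117 − 107 = 10.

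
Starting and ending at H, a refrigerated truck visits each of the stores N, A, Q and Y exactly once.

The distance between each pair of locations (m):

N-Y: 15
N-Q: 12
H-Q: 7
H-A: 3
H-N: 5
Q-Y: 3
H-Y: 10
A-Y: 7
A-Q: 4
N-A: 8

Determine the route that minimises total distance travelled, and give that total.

Minimum total distance: 30 m.

With 4 stops there are 4!/2 = 12 distinct round trips (a route and its reverse cost the same).
H→N→A→Q→Y→H: 5+8+4+3+10 = 30
H→N→A→Y→Q→H: 5+8+7+3+7 = 30
H→N→Q→A→Y→H: 5+12+4+7+10 = 38
H→N→Q→Y→A→H: 5+12+3+7+3 = 30
H→N→Y→A→Q→H: 5+15+7+4+7 = 38
H→N→Y→Q→A→H: 5+15+3+4+3 = 30
H→A→N→Q→Y→H: 3+8+12+3+10 = 36
H→A→N→Y→Q→H: 3+8+15+3+7 = 36
H→A→Q→N→Y→H: 3+4+12+15+10 = 44
H→A→Y→N→Q→H: 3+7+15+12+7 = 44
H→Q→N→A→Y→H: 7+12+8+7+10 = 44
H→Q→A→N→Y→H: 7+4+8+15+10 = 44
The minimum is 30.
One optimal route: H → N → A → Q → Y → H (or its reverse).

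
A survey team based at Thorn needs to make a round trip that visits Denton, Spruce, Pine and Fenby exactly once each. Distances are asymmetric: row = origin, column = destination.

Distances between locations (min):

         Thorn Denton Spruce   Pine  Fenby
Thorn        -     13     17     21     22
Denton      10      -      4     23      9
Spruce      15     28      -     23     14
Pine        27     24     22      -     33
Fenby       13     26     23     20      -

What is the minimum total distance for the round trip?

76 min — the shortest possible round trip.

Thorn - Denton - Spruce - Pine - Fenby - Thorn: 13+4+23+33+13 = 86
Thorn - Denton - Spruce - Fenby - Pine - Thorn: 13+4+14+20+27 = 78
Thorn - Denton - Pine - Spruce - Fenby - Thorn: 13+23+22+14+13 = 85
Thorn - Denton - Pine - Fenby - Spruce - Thorn: 13+23+33+23+15 = 107
Thorn - Denton - Fenby - Spruce - Pine - Thorn: 13+9+23+23+27 = 95
Thorn - Denton - Fenby - Pine - Spruce - Thorn: 13+9+20+22+15 = 79
Thorn - Spruce - Denton - Pine - Fenby - Thorn: 17+28+23+33+13 = 114
Thorn - Spruce - Denton - Fenby - Pine - Thorn: 17+28+9+20+27 = 101
Thorn - Spruce - Pine - Denton - Fenby - Thorn: 17+23+24+9+13 = 86
Thorn - Spruce - Pine - Fenby - Denton - Thorn: 17+23+33+26+10 = 109
Thorn - Spruce - Fenby - Denton - Pine - Thorn: 17+14+26+23+27 = 107
Thorn - Spruce - Fenby - Pine - Denton - Thorn: 17+14+20+24+10 = 85
Thorn - Pine - Denton - Spruce - Fenby - Thorn: 21+24+4+14+13 = 76
Thorn - Pine - Denton - Fenby - Spruce - Thorn: 21+24+9+23+15 = 92
… (10 more)
The minimum is 76.
One optimal route: Thorn → Pine → Denton → Spruce → Fenby → Thorn.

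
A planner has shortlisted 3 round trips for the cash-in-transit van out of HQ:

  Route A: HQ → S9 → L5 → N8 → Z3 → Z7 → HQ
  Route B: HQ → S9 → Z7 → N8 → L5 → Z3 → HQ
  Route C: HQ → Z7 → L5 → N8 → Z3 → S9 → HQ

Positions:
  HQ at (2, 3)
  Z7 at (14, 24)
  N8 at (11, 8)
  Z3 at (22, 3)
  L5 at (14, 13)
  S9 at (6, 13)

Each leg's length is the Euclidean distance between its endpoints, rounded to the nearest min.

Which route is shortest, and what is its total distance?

80 min — Route B is the shortest.

Route A: 11 + 8 + 6 + 12 + 22 + 24 = 83
Route B: 11 + 14 + 16 + 6 + 13 + 20 = 80
Route C: 24 + 11 + 6 + 12 + 19 + 11 = 83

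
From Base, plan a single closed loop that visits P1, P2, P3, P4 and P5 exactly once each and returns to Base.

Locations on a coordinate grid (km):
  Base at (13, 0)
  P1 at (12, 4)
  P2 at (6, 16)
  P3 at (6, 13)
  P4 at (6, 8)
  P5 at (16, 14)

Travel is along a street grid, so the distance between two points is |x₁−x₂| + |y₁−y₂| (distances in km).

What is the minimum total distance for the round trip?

There are 60 distinct closed tours to check (reversals are equivalent).
Base → P1 → P2 → P3 → P4 → P5 → Base: 5+18+3+5+16+17 = 64
Base → P1 → P2 → P3 → P5 → P4 → Base: 5+18+3+11+16+15 = 68
Base → P1 → P2 → P4 → P3 → P5 → Base: 5+18+8+5+11+17 = 64
Base → P1 → P2 → P4 → P5 → P3 → Base: 5+18+8+16+11+20 = 78
Base → P1 → P2 → P5 → P3 → P4 → Base: 5+18+12+11+5+15 = 66
Base → P1 → P2 → P5 → P4 → P3 → Base: 5+18+12+16+5+20 = 76
Base → P1 → P3 → P2 → P4 → P5 → Base: 5+15+3+8+16+17 = 64
Base → P1 → P3 → P2 → P5 → P4 → Base: 5+15+3+12+16+15 = 66
Base → P1 → P3 → P4 → P2 → P5 → Base: 5+15+5+8+12+17 = 62
Base → P1 → P3 → P4 → P5 → P2 → Base: 5+15+5+16+12+23 = 76
Base → P1 → P3 → P5 → P2 → P4 → Base: 5+15+11+12+8+15 = 66
Base → P1 → P3 → P5 → P4 → P2 → Base: 5+15+11+16+8+23 = 78
Base → P1 → P4 → P2 → P3 → P5 → Base: 5+10+8+3+11+17 = 54
Base → P1 → P4 → P2 → P5 → P3 → Base: 5+10+8+12+11+20 = 66
… (46 more)
Base → P1 → P4 → P3 → P2 → P5 → Base: 5+10+5+3+12+17 = 52  ← best
The minimum is 52.
One optimal route: Base → P1 → P4 → P3 → P2 → P5 → Base (or its reverse).

Shortest round trip = 52 km.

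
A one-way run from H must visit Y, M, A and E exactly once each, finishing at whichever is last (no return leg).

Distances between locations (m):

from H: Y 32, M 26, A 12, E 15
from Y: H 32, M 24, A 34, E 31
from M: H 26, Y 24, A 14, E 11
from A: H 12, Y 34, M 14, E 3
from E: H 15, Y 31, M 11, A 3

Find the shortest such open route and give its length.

Shortest open route: 50 m.

There are 4! = 24 possible orderings.
H - Y - M - A - E: 32+24+14+3 = 73
H - Y - M - E - A: 32+24+11+3 = 70
H - Y - A - M - E: 32+34+14+11 = 91
H - Y - A - E - M: 32+34+3+11 = 80
H - Y - E - M - A: 32+31+11+14 = 88
H - Y - E - A - M: 32+31+3+14 = 80
H - M - Y - A - E: 26+24+34+3 = 87
H - M - Y - E - A: 26+24+31+3 = 84
H - M - A - Y - E: 26+14+34+31 = 105
H - M - A - E - Y: 26+14+3+31 = 74
H - M - E - Y - A: 26+11+31+34 = 102
H - M - E - A - Y: 26+11+3+34 = 74
H - A - Y - M - E: 12+34+24+11 = 81
H - A - Y - E - M: 12+34+31+11 = 88
… (10 more)
H - A - E - M - Y: 12+3+11+24 = 50  ← best
The minimum is 50.
One shortest path: H → A → E → M → Y.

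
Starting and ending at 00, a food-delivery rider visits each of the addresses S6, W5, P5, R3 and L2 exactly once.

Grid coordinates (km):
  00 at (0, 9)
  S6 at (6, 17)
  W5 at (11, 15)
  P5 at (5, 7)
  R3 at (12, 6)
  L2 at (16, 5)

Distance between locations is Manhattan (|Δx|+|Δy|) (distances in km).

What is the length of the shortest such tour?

Shortest round trip = 56 km.

With 5 stops there are 5!/2 = 60 distinct round trips (a route and its reverse cost the same).
00-S6-W5-P5-R3-L2-00: 14+7+14+8+5+20 = 68
00-S6-W5-P5-L2-R3-00: 14+7+14+13+5+15 = 68
00-S6-W5-R3-P5-L2-00: 14+7+10+8+13+20 = 72
00-S6-W5-R3-L2-P5-00: 14+7+10+5+13+7 = 56
00-S6-W5-L2-P5-R3-00: 14+7+15+13+8+15 = 72
00-S6-W5-L2-R3-P5-00: 14+7+15+5+8+7 = 56
00-S6-P5-W5-R3-L2-00: 14+11+14+10+5+20 = 74
00-S6-P5-W5-L2-R3-00: 14+11+14+15+5+15 = 74
00-S6-P5-R3-W5-L2-00: 14+11+8+10+15+20 = 78
00-S6-P5-R3-L2-W5-00: 14+11+8+5+15+17 = 70
00-S6-P5-L2-W5-R3-00: 14+11+13+15+10+15 = 78
00-S6-P5-L2-R3-W5-00: 14+11+13+5+10+17 = 70
00-S6-R3-W5-P5-L2-00: 14+17+10+14+13+20 = 88
00-S6-R3-W5-L2-P5-00: 14+17+10+15+13+7 = 76
… (46 more)
The minimum is 56.
One optimal route: 00 → S6 → W5 → R3 → L2 → P5 → 00 (or its reverse).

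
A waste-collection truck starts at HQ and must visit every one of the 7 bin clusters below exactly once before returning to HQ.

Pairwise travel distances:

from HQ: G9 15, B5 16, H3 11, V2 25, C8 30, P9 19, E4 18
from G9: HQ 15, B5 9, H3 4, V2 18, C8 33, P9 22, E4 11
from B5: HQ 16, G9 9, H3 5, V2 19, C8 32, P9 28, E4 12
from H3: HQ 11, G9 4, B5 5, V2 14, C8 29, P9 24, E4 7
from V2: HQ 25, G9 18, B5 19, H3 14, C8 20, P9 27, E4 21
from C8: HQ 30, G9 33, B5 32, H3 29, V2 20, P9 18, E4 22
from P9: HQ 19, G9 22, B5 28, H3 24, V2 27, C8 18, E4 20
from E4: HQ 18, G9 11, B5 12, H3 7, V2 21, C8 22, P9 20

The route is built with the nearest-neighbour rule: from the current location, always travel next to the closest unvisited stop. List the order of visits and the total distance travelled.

Nearest-neighbour total = 119; route HQ → H3 → G9 → B5 → E4 → P9 → C8 → V2 → HQ.

At HQ the remaining stops are H3 11, G9 15, B5 16, E4 18, P9 19, V2 25, C8 30; go to H3.
At H3 the remaining stops are G9 4, B5 5, E4 7, V2 14, P9 24, C8 29; go to G9.
At G9 the remaining stops are B5 9, E4 11, V2 18, P9 22, C8 33; go to B5.
At B5 the remaining stops are E4 12, V2 19, P9 28, C8 32; go to E4.
At E4 the remaining stops are P9 20, V2 21, C8 22; go to P9.
At P9 the remaining stops are C8 18, V2 27; go to C8.
At C8 the remaining stops are V2 20; go to V2.
Return V2→HQ: 25.
Total = 11 + 4 + 9 + 12 + 20 + 18 + 20 + 25 = 119.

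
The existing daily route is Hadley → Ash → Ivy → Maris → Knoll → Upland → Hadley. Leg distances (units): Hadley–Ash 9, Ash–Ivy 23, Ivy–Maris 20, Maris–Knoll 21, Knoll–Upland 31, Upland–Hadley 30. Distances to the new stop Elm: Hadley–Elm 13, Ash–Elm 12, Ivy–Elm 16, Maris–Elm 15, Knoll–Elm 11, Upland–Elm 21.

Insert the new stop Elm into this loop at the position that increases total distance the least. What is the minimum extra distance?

Insertion cost between consecutive stops i–j is d(i,Elm) + d(Elm,j) − d(i,j):
  between Hadley and Ash: 13 + 12 − 9 = 16
  between Ash and Ivy: 12 + 16 − 23 = 5
  between Ivy and Maris: 16 + 15 − 20 = 11
  between Maris and Knoll: 15 + 11 − 21 = 5
  between Knoll and Upland: 11 + 21 − 31 = 1
  between Upland and Hadley: 21 + 13 − 30 = 4
Cheapest insertion is between Knoll and Upland, adding 1.
New total = 134 + 1 = 135.

Minimum extra distance: 1, inserting Elm between Knoll and Upland.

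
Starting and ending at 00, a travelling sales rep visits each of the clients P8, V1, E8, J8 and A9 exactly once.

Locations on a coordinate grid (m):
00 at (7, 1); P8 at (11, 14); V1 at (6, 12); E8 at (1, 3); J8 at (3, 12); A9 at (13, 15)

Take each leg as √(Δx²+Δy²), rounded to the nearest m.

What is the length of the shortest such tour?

00-P8-V1-E8-J8-A9-00: 14+5+10+9+10+15 = 63
00-P8-V1-E8-A9-J8-00: 14+5+10+17+10+12 = 68
00-P8-V1-J8-E8-A9-00: 14+5+3+9+17+15 = 63
00-P8-V1-J8-A9-E8-00: 14+5+3+10+17+6 = 55
00-P8-V1-A9-E8-J8-00: 14+5+8+17+9+12 = 65
00-P8-V1-A9-J8-E8-00: 14+5+8+10+9+6 = 52
00-P8-E8-V1-J8-A9-00: 14+15+10+3+10+15 = 67
00-P8-E8-V1-A9-J8-00: 14+15+10+8+10+12 = 69
00-P8-E8-J8-V1-A9-00: 14+15+9+3+8+15 = 64
00-P8-E8-J8-A9-V1-00: 14+15+9+10+8+11 = 67
00-P8-E8-A9-V1-J8-00: 14+15+17+8+3+12 = 69
00-P8-E8-A9-J8-V1-00: 14+15+17+10+3+11 = 70
00-P8-J8-V1-E8-A9-00: 14+8+3+10+17+15 = 67
00-P8-J8-V1-A9-E8-00: 14+8+3+8+17+6 = 56
… (46 more)
00-E8-J8-V1-P8-A9-00: 6+9+3+5+2+15 = 40  ← best
The minimum is 40.
One optimal route: 00 → E8 → J8 → V1 → P8 → A9 → 00 (or its reverse).

Minimum total distance: 40 m.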